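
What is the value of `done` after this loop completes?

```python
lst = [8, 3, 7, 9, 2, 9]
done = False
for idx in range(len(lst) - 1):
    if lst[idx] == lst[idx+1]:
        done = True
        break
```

Check consecutive duplicates in [8, 3, 7, 9, 2, 9]
`done` takes the values: False

Answer: False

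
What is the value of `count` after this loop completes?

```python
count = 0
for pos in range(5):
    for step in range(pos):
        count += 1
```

Triangle number: 0+1+2+...+4
`count` takes the values: 0 → 1 → 2 → 3 → 4 → 5 → 6 → 7 → 8 → 9 → 10

Answer: 10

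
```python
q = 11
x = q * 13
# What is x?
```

Trace:
`q = 11` → q = 11
`x = q * 13` → x = 143
So x = 143

Answer: 143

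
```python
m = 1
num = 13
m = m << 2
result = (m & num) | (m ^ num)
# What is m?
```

Trace:
`m = 1` → m = 1
`num = 13` → num = 13
`m = m << 2` → m = 4
`result = (m & num) | (m ^ num)` → result = 13
So m = 4

Answer: 4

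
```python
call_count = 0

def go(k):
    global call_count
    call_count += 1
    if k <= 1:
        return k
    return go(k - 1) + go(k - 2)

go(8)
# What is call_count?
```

Calls(k) = 1 + Calls(k-1) + Calls(k-2); Calls(0)=Calls(1)=1. For k=8 this gives 67.

Answer: 67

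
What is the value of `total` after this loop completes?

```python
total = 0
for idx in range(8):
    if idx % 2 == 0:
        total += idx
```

Sum of even numbers 0 to 7
`total` takes the values: 0 → 2 → 6 → 12

Answer: 12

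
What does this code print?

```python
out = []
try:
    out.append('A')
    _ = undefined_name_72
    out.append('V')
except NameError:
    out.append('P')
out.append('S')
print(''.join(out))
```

Execution trace: 'A' (try body) → 'P' (except NameError) → 'S' (after the try/except). Output: APS

Answer: APS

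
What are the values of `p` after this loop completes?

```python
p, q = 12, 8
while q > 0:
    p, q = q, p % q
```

GCD of 12 and 8
`p` takes the values: 12 → 8 → 4

Answer: 4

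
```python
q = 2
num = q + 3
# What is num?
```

Trace:
`q = 2` → q = 2
`num = q + 3` → num = 5
So num = 5

Answer: 5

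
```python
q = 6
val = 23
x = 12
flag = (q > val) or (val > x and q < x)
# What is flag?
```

Trace:
`q = 6` → q = 6
`val = 23` → val = 23
`x = 12` → x = 12
`flag = (q > val) or (val > x and q < x)` → flag = True
So flag = True

Answer: True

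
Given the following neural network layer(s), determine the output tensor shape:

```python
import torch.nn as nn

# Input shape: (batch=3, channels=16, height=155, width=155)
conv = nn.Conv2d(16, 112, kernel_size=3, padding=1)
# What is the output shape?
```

Input: (3, 16, 155, 155) -> Output: (3, 112, 155, 155)

Answer: (3, 112, 155, 155)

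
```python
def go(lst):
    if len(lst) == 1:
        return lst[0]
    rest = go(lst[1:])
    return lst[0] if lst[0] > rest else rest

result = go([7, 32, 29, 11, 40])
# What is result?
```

Recursive max over [7, 32, 29, 11, 40] = 40

Answer: 40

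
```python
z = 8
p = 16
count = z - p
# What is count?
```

Trace:
`z = 8` → z = 8
`p = 16` → p = 16
`count = z - p` → count = -8
So count = -8

Answer: -8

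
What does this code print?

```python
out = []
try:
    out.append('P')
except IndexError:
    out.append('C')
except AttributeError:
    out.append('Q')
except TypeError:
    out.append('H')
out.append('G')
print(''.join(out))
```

Execution trace: 'P' (try body, no exception) → 'G' (after the try/except). Output: PG

Answer: PG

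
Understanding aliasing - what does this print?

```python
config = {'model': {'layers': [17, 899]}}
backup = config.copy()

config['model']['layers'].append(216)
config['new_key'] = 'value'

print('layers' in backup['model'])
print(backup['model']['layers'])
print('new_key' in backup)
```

Key concept: shallow copy gotcha with nested dict.
Step by step:
`config = {'model': {'layers': [17, 899]}}` → config = {'model': {'layers': [17, 899]}}
`backup = config.copy()` → backup = {'model': {'layers': [17, 899]}}
`config['model']['layers'].append(216)` → config = {'model': {'layers': [17, 899, 216]}}; backup = {'model': {'layers': [17, 899, 216]}}
`config['new_key'] = 'value'` → config = {'model': {'layers': [17, 899, 216]}, 'new_key': 'value'}
`print('layers' in backup['model'])` → prints True
`print(backup['model']['layers'])` → prints [17, 899, 216]
`print('new_key' in backup)` → prints False

Answer:
True
[17, 899, 216]
False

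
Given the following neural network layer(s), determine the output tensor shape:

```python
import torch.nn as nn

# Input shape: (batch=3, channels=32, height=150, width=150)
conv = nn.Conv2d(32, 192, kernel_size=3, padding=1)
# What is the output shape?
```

Input: (3, 32, 150, 150) -> Output: (3, 192, 150, 150)

Answer: (3, 192, 150, 150)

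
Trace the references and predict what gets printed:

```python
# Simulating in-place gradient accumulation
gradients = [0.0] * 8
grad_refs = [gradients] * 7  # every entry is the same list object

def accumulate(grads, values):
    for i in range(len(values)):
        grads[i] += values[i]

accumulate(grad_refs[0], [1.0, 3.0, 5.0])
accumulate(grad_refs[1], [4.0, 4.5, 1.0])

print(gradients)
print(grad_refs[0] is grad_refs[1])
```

Key concept: gradient accumulation aliasing.
Step by step:
`gradients = [0.0] * 8` → gradients = [0.0, 0.0, 0.0, 0.0, 0.0, 0.0, 0.0, 0.0]
`grad_refs = [gradients] * 7` → grad_refs = [[0.0, 0.0, 0.0, 0.0, 0.0, 0.0, 0.0, 0.0], [0.0, 0.0, 0.0, 0.0, 0.0, 0.0, 0.0, 0.0], [0.0, 0.0, 0.0, 0.0, 0.0, 0.0, 0.0, 0.0], [0.0, 0.0, 0.0, 0.0, 0.0, 0.0, 0.0, 0.0], [0.0, 0.0, 0.0, 0.0, 0.0, 0.0, 0.0, 0.0], [0.0, 0.0, 0.0, 0.0, 0.0, 0.0, 0.0, 0.0], [0.0, 0.0, 0.0, 0.0, 0.0, 0.0, 0.0, 0.0]]
`accumulate(grad_refs[0], [1.0, 3.0, 5.0])` → gradients = [1.0, 3.0, 5.0, 0.0, 0.0, 0.0, 0.0, 0.0]; grad_refs = [[1.0, 3.0, 5.0, 0.0, 0.0, 0.0, 0.0, 0.0], [1.0, 3.0, 5.0, 0.0, 0.0, 0.0, 0.0, 0.0], [1.0, 3.0, 5.0, 0.0, 0.0, 0.0, 0.0, 0.0], [1.0, 3.0, 5.0, 0.0, 0.0, 0.0, 0.0, 0.0], [1.0, 3.0, 5.0, 0.0, 0.0, 0.0, 0.0, 0.0], [1.0, 3.0, 5.0, 0.0, 0.0, 0.0, 0.0, 0.0], [1.0, 3.0, 5.0, 0.0, 0.0, 0.0, 0.0, 0.0]]
`accumulate(grad_refs[1], [4.0, 4.5, 1.0])` → gradients = [5.0, 7.5, 6.0, 0.0, 0.0, 0.0, 0.0, 0.0]; grad_refs = [[5.0, 7.5, 6.0, 0.0, 0.0, 0.0, 0.0, 0.0], [5.0, 7.5, 6.0, 0.0, 0.0, 0.0, 0.0, 0.0], [5.0, 7.5, 6.0, 0.0, 0.0, 0.0, 0.0, 0.0], [5.0, 7.5, 6.0, 0.0, 0.0, 0.0, 0.0, 0.0], [5.0, 7.5, 6.0, 0.0, 0.0, 0.0, 0.0, 0.0], [5.0, 7.5, 6.0, 0.0, 0.0, 0.0, 0.0, 0.0], [5.0, 7.5, 6.0, 0.0, 0.0, 0.0, 0.0, 0.0]]
`print(gradients)` → prints [5.0, 7.5, 6.0, 0.0, 0.0, 0.0, 0.0, 0.0]
`print(grad_refs[0] is grad_refs[1])` → prints True

Answer:
[5.0, 7.5, 6.0, 0.0, 0.0, 0.0, 0.0, 0.0]
True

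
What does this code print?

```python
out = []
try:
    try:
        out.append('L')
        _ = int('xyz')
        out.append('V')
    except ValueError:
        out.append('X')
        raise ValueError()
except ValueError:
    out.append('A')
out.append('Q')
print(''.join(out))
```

Execution trace: 'L' (try body) → 'X' (except ValueError) → 'A' (outer except ValueError) → 'Q' (after the try/except). Output: LXAQ

Answer: LXAQ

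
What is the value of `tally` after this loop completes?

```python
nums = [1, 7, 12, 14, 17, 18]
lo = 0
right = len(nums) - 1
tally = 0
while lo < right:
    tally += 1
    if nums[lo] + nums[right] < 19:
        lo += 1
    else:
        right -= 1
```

Steps to find pair summing to 19
`tally` takes the values: 0 → 1 → 2 → 3 → 4 → 5

Answer: 5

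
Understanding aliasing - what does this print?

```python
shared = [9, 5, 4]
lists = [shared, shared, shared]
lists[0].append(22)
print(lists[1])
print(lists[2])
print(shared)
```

Key concept: list of same reference.
Step by step:
`shared = [9, 5, 4]` → shared = [9, 5, 4]
`lists = [shared, shared, shared]` → lists = [[9, 5, 4], [9, 5, 4], [9, 5, 4]]
`lists[0].append(22)` → shared = [9, 5, 4, 22]; lists = [[9, 5, 4, 22], [9, 5, 4, 22], [9, 5, 4, 22]]
`print(lists[1])` → prints [9, 5, 4, 22]
`print(lists[2])` → prints [9, 5, 4, 22]
`print(shared)` → prints [9, 5, 4, 22]

Answer:
[9, 5, 4, 22]
[9, 5, 4, 22]
[9, 5, 4, 22]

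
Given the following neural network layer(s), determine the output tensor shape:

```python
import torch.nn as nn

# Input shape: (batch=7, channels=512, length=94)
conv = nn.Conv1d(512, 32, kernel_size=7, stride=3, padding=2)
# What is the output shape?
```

Input: (7, 512, 94) -> Output: (7, 32, 31)

Answer: (7, 32, 31)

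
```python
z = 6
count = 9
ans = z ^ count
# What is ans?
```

Trace:
`z = 6` → z = 6
`count = 9` → count = 9
`ans = z ^ count` → ans = 15
So ans = 15

Answer: 15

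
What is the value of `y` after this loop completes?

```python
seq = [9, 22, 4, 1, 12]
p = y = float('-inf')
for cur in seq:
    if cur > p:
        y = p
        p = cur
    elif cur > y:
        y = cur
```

Second largest (with repeats) in [9, 22, 4, 1, 12]
`y` takes the values: -inf → 9 → 12

Answer: 12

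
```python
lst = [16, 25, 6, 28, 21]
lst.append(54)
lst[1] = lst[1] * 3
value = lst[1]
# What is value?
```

Trace:
`lst = [16, 25, 6, 28, 21]` → lst = [16, 25, 6, 28, 21]
`lst.append(54)` → lst = [16, 25, 6, 28, 21, 54]
`lst[1] = lst[1] * 3` → lst = [16, 75, 6, 28, 21, 54]
`value = lst[1]` → value = 75
So value = 75

Answer: 75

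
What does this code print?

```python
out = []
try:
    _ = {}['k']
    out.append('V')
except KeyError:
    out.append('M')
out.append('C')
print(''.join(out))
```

Execution trace: 'M' (except KeyError) → 'C' (after the try/except). Output: MC

Answer: MC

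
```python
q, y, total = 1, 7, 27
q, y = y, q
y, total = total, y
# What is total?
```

Trace:
`q, y, total = 1, 7, 27` → q = 1; y = 7; total = 27
`q, y = y, q` → q = 7; y = 1
`y, total = total, y` → y = 27; total = 1
So total = 1

Answer: 1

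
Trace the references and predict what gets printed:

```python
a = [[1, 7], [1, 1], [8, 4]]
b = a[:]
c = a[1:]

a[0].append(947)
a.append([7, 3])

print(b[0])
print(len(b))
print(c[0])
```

Key concept: slice with nested mutation.
Step by step:
`a = [[1, 7], [1, 1], [8, 4]]` → a = [[1, 7], [1, 1], [8, 4]]
`b = a[:]` → b = [[1, 7], [1, 1], [8, 4]]
`c = a[1:]` → c = [[1, 1], [8, 4]]
`a[0].append(947)` → a = [[1, 7, 947], [1, 1], [8, 4]]; b = [[1, 7, 947], [1, 1], [8, 4]]
`a.append([7, 3])` → a = [[1, 7, 947], [1, 1], [8, 4], [7, 3]]
`print(b[0])` → prints [1, 7, 947]
`print(len(b))` → prints 3
`print(c[0])` → prints [1, 1]

Answer:
[1, 7, 947]
3
[1, 1]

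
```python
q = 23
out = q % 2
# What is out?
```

Trace:
`q = 23` → q = 23
`out = q % 2` → out = 1
So out = 1

Answer: 1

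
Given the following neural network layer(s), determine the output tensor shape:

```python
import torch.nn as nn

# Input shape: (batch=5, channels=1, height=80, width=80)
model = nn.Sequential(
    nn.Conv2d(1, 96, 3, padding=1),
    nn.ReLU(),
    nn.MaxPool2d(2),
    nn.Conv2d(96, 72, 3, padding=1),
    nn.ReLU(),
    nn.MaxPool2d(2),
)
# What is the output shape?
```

Input: (5, 1, 80, 80) -> after first Conv2d: (5, 96, 80, 80) -> after first MaxPool2d: (5, 96, 40, 40) -> after second Conv2d: (5, 72, 40, 40) -> Output: (5, 72, 20, 20)

Answer: (5, 72, 20, 20)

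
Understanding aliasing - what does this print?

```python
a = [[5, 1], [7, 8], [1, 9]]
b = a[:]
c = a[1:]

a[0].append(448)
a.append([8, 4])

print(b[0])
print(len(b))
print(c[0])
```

Key concept: slice with nested mutation.
Step by step:
`a = [[5, 1], [7, 8], [1, 9]]` → a = [[5, 1], [7, 8], [1, 9]]
`b = a[:]` → b = [[5, 1], [7, 8], [1, 9]]
`c = a[1:]` → c = [[7, 8], [1, 9]]
`a[0].append(448)` → a = [[5, 1, 448], [7, 8], [1, 9]]; b = [[5, 1, 448], [7, 8], [1, 9]]
`a.append([8, 4])` → a = [[5, 1, 448], [7, 8], [1, 9], [8, 4]]
`print(b[0])` → prints [5, 1, 448]
`print(len(b))` → prints 3
`print(c[0])` → prints [7, 8]

Answer:
[5, 1, 448]
3
[7, 8]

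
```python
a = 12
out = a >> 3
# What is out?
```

Trace:
`a = 12` → a = 12
`out = a >> 3` → out = 1
So out = 1

Answer: 1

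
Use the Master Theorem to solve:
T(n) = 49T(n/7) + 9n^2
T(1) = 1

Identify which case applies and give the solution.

a=49, b=7, f(n)=9n^2. log_7(49) = 2. Since c=2 = 2, Case 2 applies: T(n) = Θ(n^log_b(a) · log n) = O(n^2 log n).

Answer: O(n^2 log n) - Case 2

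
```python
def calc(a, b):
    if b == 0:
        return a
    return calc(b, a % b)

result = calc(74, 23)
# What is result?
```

calc(74, 23) -> calc(23, 5) -> calc(5, 3) -> calc(3, 2) -> calc(2, 1) -> calc(1, 0) -> 1

Answer: 1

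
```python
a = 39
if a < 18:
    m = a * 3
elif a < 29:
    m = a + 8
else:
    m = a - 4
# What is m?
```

Trace:
`a = 39` → a = 39
`if a < 18: ...` → a < 18 is False, a < 29 is False, take else branch → m = 35
So m = 35

Answer: 35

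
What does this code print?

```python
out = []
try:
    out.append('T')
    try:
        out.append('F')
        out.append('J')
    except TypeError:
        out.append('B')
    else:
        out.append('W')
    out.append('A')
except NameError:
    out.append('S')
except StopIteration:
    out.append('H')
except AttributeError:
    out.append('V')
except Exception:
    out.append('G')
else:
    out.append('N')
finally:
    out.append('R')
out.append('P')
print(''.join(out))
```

Execution trace: 'T' (try body) → 'F' (inner try body) → 'J' (inner try body, no exception) → 'W' (inner else) → 'A' (try body, no exception) → 'N' (else) → 'R' (finally) → 'P' (after the try/except). Output: TFJWANRP

Answer: TFJWANRP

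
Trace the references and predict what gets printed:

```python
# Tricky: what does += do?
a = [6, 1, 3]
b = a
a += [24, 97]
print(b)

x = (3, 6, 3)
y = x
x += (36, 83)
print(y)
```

Key concept: += behavior differs for mutable vs immutable.
Step by step:
`a = [6, 1, 3]` → a = [6, 1, 3]
`b = a` → b = [6, 1, 3] (same object as a)
`a += [24, 97]` → a = [6, 1, 3, 24, 97] (same object as b); b = [6, 1, 3, 24, 97] (same object as a)
`print(b)` → prints [6, 1, 3, 24, 97]
`x = (3, 6, 3)` → x = (3, 6, 3)
`y = x` → y = (3, 6, 3)
`x += (36, 83)` → x = (3, 6, 3, 36, 83)
`print(y)` → prints (3, 6, 3)

Answer:
[6, 1, 3, 24, 97]
(3, 6, 3)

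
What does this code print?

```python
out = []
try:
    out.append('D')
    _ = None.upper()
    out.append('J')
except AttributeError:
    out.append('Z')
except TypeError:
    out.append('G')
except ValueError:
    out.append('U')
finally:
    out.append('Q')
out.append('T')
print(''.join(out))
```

Execution trace: 'D' (try body) → 'Z' (except AttributeError) → 'Q' (finally) → 'T' (after the try/except). Output: DZQT

Answer: DZQT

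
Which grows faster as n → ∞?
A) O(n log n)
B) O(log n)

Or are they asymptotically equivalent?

O(n log n) vs O(log n): Higher order terms dominate.

Answer: A) O(n log n) grows faster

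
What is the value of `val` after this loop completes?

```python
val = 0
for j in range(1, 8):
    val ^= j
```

XOR of 1 to 7
`val` takes the values: 0 → 1 → 3 → 0 → 4 → 1 → 7 → 0

Answer: 0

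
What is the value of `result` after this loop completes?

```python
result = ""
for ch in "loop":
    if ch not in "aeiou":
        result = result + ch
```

Remove vowels from 'loop'
`result` takes the values: "" → "l" → "lp"

Answer: "lp"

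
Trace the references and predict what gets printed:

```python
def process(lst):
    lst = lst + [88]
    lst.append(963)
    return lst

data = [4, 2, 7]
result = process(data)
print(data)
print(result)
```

Key concept: rebinding parameter vs mutation.
Step by step:
`data = [4, 2, 7]` → data = [4, 2, 7]
`result = process(data)` → result = [4, 2, 7, 88, 963]
`print(data)` → prints [4, 2, 7]
`print(result)` → prints [4, 2, 7, 88, 963]

Answer:
[4, 2, 7]
[4, 2, 7, 88, 963]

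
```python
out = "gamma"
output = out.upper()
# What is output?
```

Trace:
`out = "gamma"` → out = 'gamma'
`output = out.upper()` → output = 'GAMMA'
So output = 'GAMMA'

Answer: 'GAMMA'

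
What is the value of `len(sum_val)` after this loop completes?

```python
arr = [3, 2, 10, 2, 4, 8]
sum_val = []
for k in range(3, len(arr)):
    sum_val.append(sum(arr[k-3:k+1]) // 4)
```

Number of 4-element averages
`sum_val` takes the values: [] → [4] → [4, 4] → [4, 4, 6]
So `len(sum_val)` = 3

Answer: 3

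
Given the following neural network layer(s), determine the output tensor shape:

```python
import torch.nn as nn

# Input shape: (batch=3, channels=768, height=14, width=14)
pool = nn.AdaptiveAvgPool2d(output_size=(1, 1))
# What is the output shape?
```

Input: (3, 768, 14, 14) -> Output: (3, 768, 1, 1)

Answer: (3, 768, 1, 1)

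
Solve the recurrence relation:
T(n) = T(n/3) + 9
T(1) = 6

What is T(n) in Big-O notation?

Each step divides n by 3 and adds 9. After log_3(n) steps we reach T(1)=6. So T(n) = 9·log_3(n) + 6 = O(log n).

Answer: O(log n)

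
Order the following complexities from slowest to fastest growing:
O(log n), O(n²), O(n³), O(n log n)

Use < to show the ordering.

Ordered by growth rate: O(log n) < O(n log n) < O(n²) < O(n³)

Answer: O(log n) < O(n log n) < O(n²) < O(n³)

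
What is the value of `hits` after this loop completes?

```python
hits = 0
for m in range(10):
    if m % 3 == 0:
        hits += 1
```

Count numbers divisible by 3 in range(10)
`hits` takes the values: 0 → 1 → 2 → 3 → 4

Answer: 4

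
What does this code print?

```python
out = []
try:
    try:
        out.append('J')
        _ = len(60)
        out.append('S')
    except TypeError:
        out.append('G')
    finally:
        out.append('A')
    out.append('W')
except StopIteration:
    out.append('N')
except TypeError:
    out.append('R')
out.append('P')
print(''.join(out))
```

Execution trace: 'J' (inner try body) → 'G' (inner except TypeError) → 'A' (inner finally) → 'W' (try body, no exception) → 'P' (after the try/except). Output: JGAWP

Answer: JGAWP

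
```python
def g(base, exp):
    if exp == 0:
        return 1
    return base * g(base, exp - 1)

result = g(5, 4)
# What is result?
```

g(5, 4) = 5 * 5 * 5 * 5 = 625

Answer: 625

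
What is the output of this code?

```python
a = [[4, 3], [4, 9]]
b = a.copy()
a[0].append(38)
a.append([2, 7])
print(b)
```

Key concept: shallow copy with nested lists.
Step by step:
`a = [[4, 3], [4, 9]]` → a = [[4, 3], [4, 9]]
`b = a.copy()` → b = [[4, 3], [4, 9]]
`a[0].append(38)` → a = [[4, 3, 38], [4, 9]]; b = [[4, 3, 38], [4, 9]]
`a.append([2, 7])` → a = [[4, 3, 38], [4, 9], [2, 7]]
`print(b)` → prints [[4, 3, 38], [4, 9]]

Answer: [[4, 3, 38], [4, 9]]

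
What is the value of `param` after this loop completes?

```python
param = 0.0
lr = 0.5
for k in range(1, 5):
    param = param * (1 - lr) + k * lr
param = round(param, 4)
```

Moving average with lr=0.5
`param` takes the values: 0.0 → 0.5 → 1.25 → 2.125 → 3.0625

Answer: 3.0625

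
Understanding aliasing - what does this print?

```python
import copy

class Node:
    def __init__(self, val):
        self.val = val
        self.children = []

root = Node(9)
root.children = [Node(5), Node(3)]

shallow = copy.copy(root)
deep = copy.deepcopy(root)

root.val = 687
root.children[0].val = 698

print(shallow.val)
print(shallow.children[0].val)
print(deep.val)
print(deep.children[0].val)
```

Key concept: deep copy with custom objects.
Step by step:
`root = Node(9)` → root = Node(val=9, children=[])
`root.children = [Node(5), Node(3)]` → root = Node(val=9, children=[Node(val=5, children=[]), Node(val=3, children=[])])
`shallow = copy.copy(root)` → shallow = Node(val=9, children=[Node(val=5, children=[]), Node(val=3, children=[])])
`deep = copy.deepcopy(root)` → deep = Node(val=9, children=[Node(val=5, children=[]), Node(val=3, children=[])])
`root.val = 687` → root = Node(val=687, children=[Node(val=5, children=[]), Node(val=3, children=[])])
`root.children[0].val = 698` → root = Node(val=687, children=[Node(val=698, children=[]), Node(val=3, children=[])]); shallow = Node(val=9, children=[Node(val=698, children=[]), Node(val=3, children=[])])
`print(shallow.val)` → prints 9
`print(shallow.children[0].val)` → prints 698
`print(deep.val)` → prints 9
`print(deep.children[0].val)` → prints 5

Answer:
9
698
9
5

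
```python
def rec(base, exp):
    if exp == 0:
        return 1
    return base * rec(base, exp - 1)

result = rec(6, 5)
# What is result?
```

rec(6, 5) = 6 * 6 * 6 * 6 * 6 = 7776

Answer: 7776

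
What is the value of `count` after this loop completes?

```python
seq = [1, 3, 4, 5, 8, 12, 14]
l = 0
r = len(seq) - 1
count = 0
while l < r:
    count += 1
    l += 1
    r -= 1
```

Iterations until pointers meet (list length 7)
`count` takes the values: 0 → 1 → 2 → 3

Answer: 3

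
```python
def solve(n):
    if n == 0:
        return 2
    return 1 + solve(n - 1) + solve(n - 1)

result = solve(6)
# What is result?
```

solve(n) = 1 + 2·solve(n-1), solve(0)=2. Closed form: (2+1)·2^6 - 1 = 191.

Answer: 191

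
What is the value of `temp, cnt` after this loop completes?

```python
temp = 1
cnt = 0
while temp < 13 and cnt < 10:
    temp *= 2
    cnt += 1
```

Double until >= 13 or 10 iterations
`temp, cnt` takes the values: (1, 0) → (2, 0) → (2, 1) → (4, 1) → (4, 2) → (8, 2) → (8, 3) → (16, 3) → (16, 4)

Answer: 16, 4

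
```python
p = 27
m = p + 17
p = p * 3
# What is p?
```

Trace:
`p = 27` → p = 27
`m = p + 17` → m = 44
`p = p * 3` → p = 81
So p = 81

Answer: 81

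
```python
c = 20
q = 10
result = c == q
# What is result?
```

Trace:
`c = 20` → c = 20
`q = 10` → q = 10
`result = c == q` → result = False
So result = False

Answer: False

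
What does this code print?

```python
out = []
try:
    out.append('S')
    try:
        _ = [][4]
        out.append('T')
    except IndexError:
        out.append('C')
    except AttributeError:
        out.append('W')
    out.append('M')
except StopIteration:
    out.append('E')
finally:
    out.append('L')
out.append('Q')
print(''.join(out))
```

Execution trace: 'S' (try body) → 'C' (inner except IndexError) → 'M' (try body, no exception) → 'L' (finally) → 'Q' (after the try/except). Output: SCMLQ

Answer: SCMLQ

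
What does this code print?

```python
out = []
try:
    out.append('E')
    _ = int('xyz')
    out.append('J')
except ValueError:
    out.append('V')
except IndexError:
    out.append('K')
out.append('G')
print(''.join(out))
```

Execution trace: 'E' (try body) → 'V' (except ValueError) → 'G' (after the try/except). Output: EVG

Answer: EVG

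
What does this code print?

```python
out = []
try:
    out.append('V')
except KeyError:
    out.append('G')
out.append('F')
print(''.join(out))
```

Execution trace: 'V' (try body, no exception) → 'F' (after the try/except). Output: VF

Answer: VF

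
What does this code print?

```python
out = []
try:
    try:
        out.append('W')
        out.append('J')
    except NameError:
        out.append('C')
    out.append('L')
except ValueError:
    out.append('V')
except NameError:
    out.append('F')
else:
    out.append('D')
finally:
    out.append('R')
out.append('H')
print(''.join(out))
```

Execution trace: 'W' (inner try body) → 'J' (inner try body, no exception) → 'L' (try body, no exception) → 'D' (else) → 'R' (finally) → 'H' (after the try/except). Output: WJLDRH

Answer: WJLDRH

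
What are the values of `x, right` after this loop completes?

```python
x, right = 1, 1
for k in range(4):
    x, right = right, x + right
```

Fibonacci: after 4 iterations
`x, right` takes the values: (1, 1) → (1, 2) → (2, 3) → (3, 5) → (5, 8)

Answer: 5, 8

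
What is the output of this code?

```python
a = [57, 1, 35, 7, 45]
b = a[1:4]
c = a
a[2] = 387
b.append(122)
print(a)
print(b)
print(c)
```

Key concept: slice vs alias.
Step by step:
`a = [57, 1, 35, 7, 45]` → a = [57, 1, 35, 7, 45]
`b = a[1:4]` → b = [1, 35, 7]
`c = a` → c = [57, 1, 35, 7, 45] (same object as a)
`a[2] = 387` → a = [57, 1, 387, 7, 45] (same object as c); c = [57, 1, 387, 7, 45] (same object as a)
`b.append(122)` → b = [1, 35, 7, 122]
`print(a)` → prints [57, 1, 387, 7, 45]
`print(b)` → prints [1, 35, 7, 122]
`print(c)` → prints [57, 1, 387, 7, 45]

Answer:
[57, 1, 387, 7, 45]
[1, 35, 7, 122]
[57, 1, 387, 7, 45]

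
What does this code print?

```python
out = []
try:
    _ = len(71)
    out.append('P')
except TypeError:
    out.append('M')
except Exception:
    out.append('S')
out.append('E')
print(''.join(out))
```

Execution trace: 'M' (except TypeError) → 'E' (after the try/except). Output: ME

Answer: ME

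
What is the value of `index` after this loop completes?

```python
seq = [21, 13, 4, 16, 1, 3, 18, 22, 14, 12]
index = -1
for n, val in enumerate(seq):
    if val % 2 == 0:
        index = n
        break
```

First even number index in [21, 13, 4, 16, 1, 3, 18, 22, 14, 12]
`index` takes the values: -1 → 2

Answer: 2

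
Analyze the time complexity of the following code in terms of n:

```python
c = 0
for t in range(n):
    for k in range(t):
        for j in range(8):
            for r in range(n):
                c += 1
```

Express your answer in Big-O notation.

Each loop level contributes: n × n × 1 × n. Multiplying the contributions gives O(n^3).

Answer: O(n^3)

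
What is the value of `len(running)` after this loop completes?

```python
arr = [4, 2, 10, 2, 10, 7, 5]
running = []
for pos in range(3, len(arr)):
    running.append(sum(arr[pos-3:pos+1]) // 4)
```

Number of 4-element averages
`running` takes the values: [] → [4] → [4, 6] → [4, 6, 7] → [4, 6, 7, 6]
So `len(running)` = 4

Answer: 4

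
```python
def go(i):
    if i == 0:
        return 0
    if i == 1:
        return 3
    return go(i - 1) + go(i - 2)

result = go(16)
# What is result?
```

Build up from base cases: go(0)=0, go(1)=3, go(2)=3, go(3)=6, go(4)=9, go(5)=15, go(6)=24, ..., go(16)=2961

Answer: 2961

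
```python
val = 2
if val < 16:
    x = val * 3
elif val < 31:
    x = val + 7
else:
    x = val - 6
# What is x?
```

Trace:
`val = 2` → val = 2
`if val < 16: ...` → val < 16 is True → x = 6
So x = 6

Answer: 6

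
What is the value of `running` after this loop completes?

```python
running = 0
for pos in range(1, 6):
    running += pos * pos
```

Sum of squares 1² to 5² = 55
`running` takes the values: 0 → 1 → 5 → 14 → 30 → 55

Answer: 55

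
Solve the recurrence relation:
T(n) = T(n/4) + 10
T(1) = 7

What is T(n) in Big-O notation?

Each step divides n by 4 and adds 10. After log_4(n) steps we reach T(1)=7. So T(n) = 10·log_4(n) + 7 = O(log n).

Answer: O(log n)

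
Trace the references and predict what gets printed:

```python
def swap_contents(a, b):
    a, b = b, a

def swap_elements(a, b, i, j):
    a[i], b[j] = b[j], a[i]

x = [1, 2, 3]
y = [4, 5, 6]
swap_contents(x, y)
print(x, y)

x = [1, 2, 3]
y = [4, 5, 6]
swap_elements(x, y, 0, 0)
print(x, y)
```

Key concept: parameter rebinding vs mutation.
Step by step:
`x = [1, 2, 3]` → x = [1, 2, 3]
`y = [4, 5, 6]` → y = [4, 5, 6]
`swap_contents(x, y)` → no visible change to tracked variables
`print(x, y)` → prints [1, 2, 3] [4, 5, 6]
`x = [1, 2, 3]` → x = [1, 2, 3]
`y = [4, 5, 6]` → y = [4, 5, 6]
`swap_elements(x, y, 0, 0)` → x = [4, 2, 3]; y = [1, 5, 6]
`print(x, y)` → prints [4, 2, 3] [1, 5, 6]

Answer:
[1, 2, 3] [4, 5, 6]
[4, 2, 3] [1, 5, 6]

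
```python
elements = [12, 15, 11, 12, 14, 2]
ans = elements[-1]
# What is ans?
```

Trace:
`elements = [12, 15, 11, 12, 14, 2]` → elements = [12, 15, 11, 12, 14, 2]
`ans = elements[-1]` → ans = 2
So ans = 2

Answer: 2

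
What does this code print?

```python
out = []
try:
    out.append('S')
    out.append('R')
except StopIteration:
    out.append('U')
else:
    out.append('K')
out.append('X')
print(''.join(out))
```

Execution trace: 'S' (try body) → 'R' (try body, no exception) → 'K' (else) → 'X' (after the try/except). Output: SRKX

Answer: SRKX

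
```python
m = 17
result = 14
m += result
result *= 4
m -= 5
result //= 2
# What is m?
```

Trace:
`m = 17` → m = 17
`result = 14` → result = 14
`m += result` → m = 31
`result *= 4` → result = 56
`m -= 5` → m = 26
`result //= 2` → result = 28
So m = 26

Answer: 26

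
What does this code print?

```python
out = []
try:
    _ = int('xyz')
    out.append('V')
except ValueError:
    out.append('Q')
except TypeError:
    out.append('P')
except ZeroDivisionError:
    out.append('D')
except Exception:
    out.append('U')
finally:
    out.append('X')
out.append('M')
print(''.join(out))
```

Execution trace: 'Q' (except ValueError) → 'X' (finally) → 'M' (after the try/except). Output: QXM

Answer: QXM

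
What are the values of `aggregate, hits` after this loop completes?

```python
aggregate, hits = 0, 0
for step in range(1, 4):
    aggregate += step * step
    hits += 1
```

Sum of squares and count
`aggregate, hits` takes the values: (0, 0) → (1, 0) → (1, 1) → (5, 1) → (5, 2) → (14, 2) → (14, 3)

Answer: 14, 3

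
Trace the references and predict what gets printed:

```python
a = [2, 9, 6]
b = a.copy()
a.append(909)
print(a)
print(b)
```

Key concept: list.copy() creates independent copy.
Step by step:
`a = [2, 9, 6]` → a = [2, 9, 6]
`b = a.copy()` → b = [2, 9, 6]
`a.append(909)` → a = [2, 9, 6, 909]
`print(a)` → prints [2, 9, 6, 909]
`print(b)` → prints [2, 9, 6]

Answer:
[2, 9, 6, 909]
[2, 9, 6]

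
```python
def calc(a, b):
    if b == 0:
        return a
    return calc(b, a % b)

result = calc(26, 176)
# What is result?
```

calc(26, 176) -> calc(176, 26) -> calc(26, 20) -> calc(20, 6) -> calc(6, 2) -> calc(2, 0) -> 2

Answer: 2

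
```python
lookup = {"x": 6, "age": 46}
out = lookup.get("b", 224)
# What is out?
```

Trace:
`lookup = {"x": 6, "age": 46}` → lookup = {'x': 6, 'age': 46}
`out = lookup.get("b", 224)` → out = 224
So out = 224

Answer: 224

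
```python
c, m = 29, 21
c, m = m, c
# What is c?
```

Trace:
`c, m = 29, 21` → c = 29; m = 21
`c, m = m, c` → c = 21; m = 29
So c = 21

Answer: 21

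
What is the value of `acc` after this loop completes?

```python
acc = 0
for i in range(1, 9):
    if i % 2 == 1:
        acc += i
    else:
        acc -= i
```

Add odd, subtract even
`acc` takes the values: 0 → 1 → -1 → 2 → -2 → 3 → -3 → 4 → -4

Answer: -4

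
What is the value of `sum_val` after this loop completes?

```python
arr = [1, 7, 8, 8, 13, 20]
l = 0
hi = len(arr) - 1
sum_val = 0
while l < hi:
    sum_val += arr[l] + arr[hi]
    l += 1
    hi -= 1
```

Sum of pairs from ends
`sum_val` takes the values: 0 → 21 → 41 → 57

Answer: 57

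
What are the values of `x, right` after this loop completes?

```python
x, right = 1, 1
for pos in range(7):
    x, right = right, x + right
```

Fibonacci: after 7 iterations
`x, right` takes the values: (1, 1) → (1, 2) → (2, 3) → (3, 5) → (5, 8) → (8, 13) → (13, 21) → (21, 34)

Answer: 21, 34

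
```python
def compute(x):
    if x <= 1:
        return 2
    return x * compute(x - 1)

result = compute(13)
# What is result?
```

compute(13) = 13 * 12 * 11 * 10 * 9 * 8 * 7 * 6 * 5 * 4 * 3 * 2 * 2 = 12454041600

Answer: 12454041600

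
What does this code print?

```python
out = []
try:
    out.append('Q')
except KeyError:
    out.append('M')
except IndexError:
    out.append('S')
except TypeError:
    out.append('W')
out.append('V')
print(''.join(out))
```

Execution trace: 'Q' (try body, no exception) → 'V' (after the try/except). Output: QV

Answer: QV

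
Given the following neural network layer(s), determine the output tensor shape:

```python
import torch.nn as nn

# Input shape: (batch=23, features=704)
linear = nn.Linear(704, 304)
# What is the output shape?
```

Input: (23, 704) -> Output: (23, 304)

Answer: (23, 304)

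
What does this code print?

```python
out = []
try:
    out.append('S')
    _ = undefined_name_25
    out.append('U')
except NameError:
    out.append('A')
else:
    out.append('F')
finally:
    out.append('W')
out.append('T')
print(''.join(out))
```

Execution trace: 'S' (try body) → 'A' (except NameError) → 'W' (finally) → 'T' (after the try/except). Output: SAWT

Answer: SAWT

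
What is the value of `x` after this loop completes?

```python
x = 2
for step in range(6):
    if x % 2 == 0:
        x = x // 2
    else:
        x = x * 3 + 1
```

Collatz-style transformation from 2
`x` takes the values: 2 → 1 → 4 → 2 → 1 → 4 → 2

Answer: 2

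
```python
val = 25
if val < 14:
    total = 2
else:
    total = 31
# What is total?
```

Trace:
`val = 25` → val = 25
`if val < 14: ...` → val < 14 is False, take else branch → total = 31
So total = 31

Answer: 31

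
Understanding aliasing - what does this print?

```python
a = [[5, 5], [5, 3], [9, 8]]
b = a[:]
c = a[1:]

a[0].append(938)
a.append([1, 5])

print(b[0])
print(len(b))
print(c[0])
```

Key concept: slice with nested mutation.
Step by step:
`a = [[5, 5], [5, 3], [9, 8]]` → a = [[5, 5], [5, 3], [9, 8]]
`b = a[:]` → b = [[5, 5], [5, 3], [9, 8]]
`c = a[1:]` → c = [[5, 3], [9, 8]]
`a[0].append(938)` → a = [[5, 5, 938], [5, 3], [9, 8]]; b = [[5, 5, 938], [5, 3], [9, 8]]
`a.append([1, 5])` → a = [[5, 5, 938], [5, 3], [9, 8], [1, 5]]
`print(b[0])` → prints [5, 5, 938]
`print(len(b))` → prints 3
`print(c[0])` → prints [5, 3]

Answer:
[5, 5, 938]
3
[5, 3]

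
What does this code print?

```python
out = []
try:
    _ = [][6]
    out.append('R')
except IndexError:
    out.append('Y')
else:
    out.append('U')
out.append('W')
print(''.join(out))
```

Execution trace: 'Y' (except IndexError) → 'W' (after the try/except). Output: YW

Answer: YW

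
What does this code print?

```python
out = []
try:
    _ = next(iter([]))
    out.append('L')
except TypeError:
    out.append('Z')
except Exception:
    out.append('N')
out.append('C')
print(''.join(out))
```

Execution trace: 'N' (except Exception) → 'C' (after the try/except). Output: NC

Answer: NC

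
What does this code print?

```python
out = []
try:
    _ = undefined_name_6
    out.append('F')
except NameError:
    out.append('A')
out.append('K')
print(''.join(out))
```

Execution trace: 'A' (except NameError) → 'K' (after the try/except). Output: AK

Answer: AK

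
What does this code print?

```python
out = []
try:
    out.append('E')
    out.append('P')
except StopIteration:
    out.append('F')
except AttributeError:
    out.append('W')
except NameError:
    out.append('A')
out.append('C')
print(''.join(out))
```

Execution trace: 'E' (try body) → 'P' (try body, no exception) → 'C' (after the try/except). Output: EPC

Answer: EPC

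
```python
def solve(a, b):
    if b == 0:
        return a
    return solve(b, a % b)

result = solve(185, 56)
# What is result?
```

solve(185, 56) -> solve(56, 17) -> solve(17, 5) -> solve(5, 2) -> solve(2, 1) -> solve(1, 0) -> 1

Answer: 1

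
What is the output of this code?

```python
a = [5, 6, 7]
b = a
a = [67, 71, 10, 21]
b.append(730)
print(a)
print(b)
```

Key concept: rebinding vs mutation: a is rebound to a new list, b still points at the original.
Step by step:
`a = [5, 6, 7]` → a = [5, 6, 7]
`b = a` → b = [5, 6, 7] (same object as a)
`a = [67, 71, 10, 21]` → a = [67, 71, 10, 21]
`b.append(730)` → b = [5, 6, 7, 730]
`print(a)` → prints [67, 71, 10, 21]
`print(b)` → prints [5, 6, 7, 730]

Answer:
[67, 71, 10, 21]
[5, 6, 7, 730]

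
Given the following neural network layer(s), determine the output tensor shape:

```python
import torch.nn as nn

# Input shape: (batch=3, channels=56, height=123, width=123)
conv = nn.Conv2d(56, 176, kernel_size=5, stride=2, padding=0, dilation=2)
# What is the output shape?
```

Input: (3, 56, 123, 123) -> Output: (3, 176, 58, 58)

Answer: (3, 176, 58, 58)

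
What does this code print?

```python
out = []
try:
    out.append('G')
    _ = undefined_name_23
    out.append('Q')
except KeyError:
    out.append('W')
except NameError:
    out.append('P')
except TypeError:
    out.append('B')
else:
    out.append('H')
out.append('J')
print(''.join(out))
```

Execution trace: 'G' (try body) → 'P' (except NameError) → 'J' (after the try/except). Output: GPJ

Answer: GPJ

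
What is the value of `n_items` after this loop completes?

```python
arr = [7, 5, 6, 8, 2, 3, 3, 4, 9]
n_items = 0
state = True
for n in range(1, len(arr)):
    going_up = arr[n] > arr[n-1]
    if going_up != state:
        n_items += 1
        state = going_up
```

Count direction changes in [7, 5, 6, 8, 2, 3, 3, 4, 9]
`n_items` takes the values: 0 → 1 → 2 → 3 → 4 → 5 → 6

Answer: 6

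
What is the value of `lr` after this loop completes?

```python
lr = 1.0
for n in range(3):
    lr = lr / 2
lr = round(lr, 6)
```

Halving LR 3 times: 1 / 2^3
`lr` takes the values: 1.0 → 0.5 → 0.25 → 0.125

Answer: 0.125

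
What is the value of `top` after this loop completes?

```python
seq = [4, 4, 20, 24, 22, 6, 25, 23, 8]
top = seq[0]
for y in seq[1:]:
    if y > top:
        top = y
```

Maximum of [4, 4, 20, 24, 22, 6, 25, 23, 8]
`top` takes the values: 4 → 20 → 24 → 25

Answer: 25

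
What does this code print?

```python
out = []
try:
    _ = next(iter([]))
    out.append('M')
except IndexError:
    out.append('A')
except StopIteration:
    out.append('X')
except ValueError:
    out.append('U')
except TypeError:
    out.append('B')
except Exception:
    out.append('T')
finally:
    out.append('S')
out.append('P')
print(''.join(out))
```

Execution trace: 'X' (except StopIteration) → 'S' (finally) → 'P' (after the try/except). Output: XSP

Answer: XSP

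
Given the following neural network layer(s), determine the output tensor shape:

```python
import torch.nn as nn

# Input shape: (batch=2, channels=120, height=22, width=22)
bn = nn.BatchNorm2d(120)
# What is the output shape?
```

Input: (2, 120, 22, 22) -> Output: (2, 120, 22, 22)

Answer: (2, 120, 22, 22)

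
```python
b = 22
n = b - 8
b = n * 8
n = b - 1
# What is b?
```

Trace:
`b = 22` → b = 22
`n = b - 8` → n = 14
`b = n * 8` → b = 112
`n = b - 1` → n = 111
So b = 112

Answer: 112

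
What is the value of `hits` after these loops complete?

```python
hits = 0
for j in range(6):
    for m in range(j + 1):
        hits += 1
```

Triangle: 1 + 2 + ... + 6
`hits` takes the values: 0 → 1 → 2 → 3 → 4 → 5 → 6 → 7 → 8 → 9 → 10 → 11 → 12 → 13 → 14 → 15 → 16 → 17 → 18 → 19 → 20 → 21

Answer: 21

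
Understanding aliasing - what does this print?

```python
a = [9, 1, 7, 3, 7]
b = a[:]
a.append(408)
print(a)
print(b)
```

Key concept: slice [:] creates copy.
Step by step:
`a = [9, 1, 7, 3, 7]` → a = [9, 1, 7, 3, 7]
`b = a[:]` → b = [9, 1, 7, 3, 7]
`a.append(408)` → a = [9, 1, 7, 3, 7, 408]
`print(a)` → prints [9, 1, 7, 3, 7, 408]
`print(b)` → prints [9, 1, 7, 3, 7]

Answer:
[9, 1, 7, 3, 7, 408]
[9, 1, 7, 3, 7]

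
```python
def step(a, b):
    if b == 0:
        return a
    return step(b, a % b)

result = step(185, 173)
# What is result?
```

step(185, 173) -> step(173, 12) -> step(12, 5) -> step(5, 2) -> step(2, 1) -> step(1, 0) -> 1

Answer: 1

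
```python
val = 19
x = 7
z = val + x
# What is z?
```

Trace:
`val = 19` → val = 19
`x = 7` → x = 7
`z = val + x` → z = 26
So z = 26

Answer: 26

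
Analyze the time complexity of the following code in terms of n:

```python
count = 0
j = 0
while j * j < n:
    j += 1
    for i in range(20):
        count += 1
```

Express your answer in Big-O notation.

Each loop level contributes: √n × 1. Multiplying the contributions gives O(√n).

Answer: O(√n)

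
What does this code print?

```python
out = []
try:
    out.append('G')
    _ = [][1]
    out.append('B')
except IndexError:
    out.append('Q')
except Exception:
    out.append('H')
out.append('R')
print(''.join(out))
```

Execution trace: 'G' (try body) → 'Q' (except IndexError) → 'R' (after the try/except). Output: GQR

Answer: GQR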